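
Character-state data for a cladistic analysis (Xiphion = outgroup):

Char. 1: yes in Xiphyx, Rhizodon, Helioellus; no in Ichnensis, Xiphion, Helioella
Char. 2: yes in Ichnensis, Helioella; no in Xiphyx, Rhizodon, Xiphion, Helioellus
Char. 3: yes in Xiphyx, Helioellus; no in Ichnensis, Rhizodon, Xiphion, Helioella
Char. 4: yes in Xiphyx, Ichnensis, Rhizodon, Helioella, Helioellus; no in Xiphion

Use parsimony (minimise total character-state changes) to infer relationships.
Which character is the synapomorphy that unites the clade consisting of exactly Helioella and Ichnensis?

The outgroup has state 'no' for every character, so 'yes' is the derived state throughout.
Char. 1 (derived state 'yes') is shared by Helioellus, Rhizodon, and Xiphyx — a synapomorphy uniting that clade.
Only Helioella and Ichnensis show the derived state 'yes' for Char. 2, supporting them as a clade.
Char. 3: derived state 'yes' in Helioellus and Xiphyx only — synapomorphy for {Helioellus, Xiphyx}.
Char. 4 (derived state 'yes') is shared by all ingroup taxa — unites the whole ingroup.
Most parsimonious ingroup topology: ((Rhizodon,(Xiphyx,Helioellus)),(Ichnensis,Helioella)).
The clade {Helioella, Ichnensis} is supported by Char. 2: its derived state 'yes' occurs in exactly those taxa and in no other taxon (including the outgroup).

Char. 2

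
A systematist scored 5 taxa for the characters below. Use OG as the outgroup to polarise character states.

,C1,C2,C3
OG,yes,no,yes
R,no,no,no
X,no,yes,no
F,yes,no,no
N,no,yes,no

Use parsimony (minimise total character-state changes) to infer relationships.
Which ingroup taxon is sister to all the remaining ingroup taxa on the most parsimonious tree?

F

Character polarity is set by the outgroup: the derived state is whichever differs from the outgroup's state, so for C1, C3 the derived state is 'no', and for the remaining characters it is 'yes'.
C1 (derived state 'no') is shared by N, R, and X — a synapomorphy uniting that clade.
C2 (derived state 'yes') is shared by N and X — a synapomorphy uniting that clade.
C3 (derived state 'no') is shared by all ingroup taxa — unites the whole ingroup.
Most parsimonious ingroup topology: ((R,(X,N)),F).
F is sister to the clade containing all other ingroup taxa, so it is the earliest-diverging (most basal) ingroup lineage.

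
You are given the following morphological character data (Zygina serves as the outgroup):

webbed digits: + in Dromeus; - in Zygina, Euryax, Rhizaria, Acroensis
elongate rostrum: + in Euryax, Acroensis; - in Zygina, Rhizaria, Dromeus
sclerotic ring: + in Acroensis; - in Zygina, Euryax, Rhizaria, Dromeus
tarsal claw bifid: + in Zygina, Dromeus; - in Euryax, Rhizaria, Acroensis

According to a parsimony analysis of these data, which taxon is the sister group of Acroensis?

Character polarity is set by the outgroup: the derived state is whichever differs from the outgroup's state, so for tarsal claw bifid the derived state is '-', and for the remaining characters it is '+'.
webbed digits (derived state '+') is unique to Dromeus (autapomorphy; uninformative for grouping).
elongate rostrum: derived state '+' in Acroensis and Euryax only — synapomorphy for {Acroensis, Euryax}.
sclerotic ring (derived state '+') is unique to Acroensis (autapomorphy; uninformative for grouping).
tarsal claw bifid: derived state '-' in Acroensis, Euryax, and Rhizaria only — synapomorphy for {Acroensis, Euryax, Rhizaria}.
Most parsimonious ingroup topology: (((Euryax,Acroensis),Rhizaria),Dromeus).
Acroensis and Euryax form a cherry on this tree, so they are sister taxa.

Euryax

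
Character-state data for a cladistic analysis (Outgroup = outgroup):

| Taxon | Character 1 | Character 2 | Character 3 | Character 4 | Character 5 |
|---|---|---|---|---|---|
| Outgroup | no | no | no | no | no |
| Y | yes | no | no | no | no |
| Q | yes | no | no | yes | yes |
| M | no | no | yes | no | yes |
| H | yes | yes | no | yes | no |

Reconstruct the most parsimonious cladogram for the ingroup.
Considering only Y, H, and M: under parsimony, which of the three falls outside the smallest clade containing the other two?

The outgroup has state 'no' for every character, so 'yes' is the derived state throughout.
Character 1 (derived state 'yes') is shared by H, Q, and Y — a synapomorphy uniting that clade.
Character 2: derived state 'yes' in H only — an autapomorphy, so it tells us nothing about relationships among taxa.
Character 3: derived state 'yes' in M only — an autapomorphy, so it tells us nothing about relationships among taxa.
Only H and Q show the derived state 'yes' for Character 4, supporting them as a clade.
Character 5 (state 'yes') occurs in M and Q but conflicts with the nesting implied by the other characters — most parsimoniously interpreted as homoplasy.
Most parsimonious ingroup topology: (((H,Q),Y),M).
Y and H share a more recent common ancestor with each other than either does with M, so M is the least closely related of the three.

M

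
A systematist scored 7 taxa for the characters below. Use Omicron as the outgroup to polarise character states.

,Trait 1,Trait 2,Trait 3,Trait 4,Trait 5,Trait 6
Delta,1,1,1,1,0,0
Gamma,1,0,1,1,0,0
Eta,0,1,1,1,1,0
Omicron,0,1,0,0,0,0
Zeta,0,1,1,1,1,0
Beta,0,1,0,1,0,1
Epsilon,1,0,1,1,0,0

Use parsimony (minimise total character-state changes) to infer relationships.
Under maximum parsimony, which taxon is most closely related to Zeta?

Eta

Character polarity is set by the outgroup: the derived state is whichever differs from the outgroup's state, so for Trait 2 the derived state is '0', and for the remaining characters it is '1'.
Trait 1 (derived state '1') is shared by Delta, Epsilon, and Gamma — a synapomorphy uniting that clade.
Trait 2: derived state '0' in Epsilon and Gamma only — synapomorphy for {Epsilon, Gamma}.
Only Delta, Epsilon, Eta, Gamma, and Zeta show the derived state '1' for Trait 3, supporting them as a clade.
All ingroup taxa share the derived state '1' for Trait 4; it defines the ingroup but does not resolve relationships within it.
Trait 5 (derived state '1') is shared by Eta and Zeta — a synapomorphy uniting that clade.
Trait 6: derived state '1' in Beta only — an autapomorphy, so it tells us nothing about relationships among taxa.
Most parsimonious ingroup topology: ((((Epsilon,Gamma),Delta),(Zeta,Eta)),Beta).
Zeta and Eta form a cherry on this tree, so they are sister taxa.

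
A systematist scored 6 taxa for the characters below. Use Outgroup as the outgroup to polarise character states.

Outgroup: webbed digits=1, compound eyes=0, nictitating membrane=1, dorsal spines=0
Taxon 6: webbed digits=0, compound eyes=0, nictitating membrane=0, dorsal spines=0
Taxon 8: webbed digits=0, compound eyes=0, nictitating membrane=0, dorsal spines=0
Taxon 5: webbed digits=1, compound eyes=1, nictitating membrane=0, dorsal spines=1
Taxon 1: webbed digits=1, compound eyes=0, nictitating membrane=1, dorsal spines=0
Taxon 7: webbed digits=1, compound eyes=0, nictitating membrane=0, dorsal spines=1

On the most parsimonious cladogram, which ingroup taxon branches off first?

Character polarity is set by the outgroup: the derived state is whichever differs from the outgroup's state, so for webbed digits, nictitating membrane the derived state is '0', and for the remaining characters it is '1'.
webbed digits (derived state '0') is shared by Taxon 6 and Taxon 8 — a synapomorphy uniting that clade.
compound eyes (derived state '1') is unique to Taxon 5 (autapomorphy; uninformative for grouping).
nictitating membrane: derived state '0' in Taxon 5, Taxon 6, Taxon 7, and Taxon 8 only — synapomorphy for {Taxon 5, Taxon 6, Taxon 7, Taxon 8}.
dorsal spines (derived state '1') is shared by Taxon 5 and Taxon 7 — a synapomorphy uniting that clade.
Most parsimonious ingroup topology: (((Taxon 6,Taxon 8),(Taxon 5,Taxon 7)),Taxon 1).
Taxon 1 is sister to the clade containing all other ingroup taxa, so it is the earliest-diverging (most basal) ingroup lineage.

Taxon 1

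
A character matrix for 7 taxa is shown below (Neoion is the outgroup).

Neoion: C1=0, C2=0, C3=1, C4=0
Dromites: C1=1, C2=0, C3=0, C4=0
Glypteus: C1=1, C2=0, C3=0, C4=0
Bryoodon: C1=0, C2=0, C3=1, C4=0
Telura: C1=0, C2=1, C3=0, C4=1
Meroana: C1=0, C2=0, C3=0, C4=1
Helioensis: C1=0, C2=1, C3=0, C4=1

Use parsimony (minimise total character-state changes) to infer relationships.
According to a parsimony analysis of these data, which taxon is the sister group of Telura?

Character polarity is set by the outgroup: the derived state is whichever differs from the outgroup's state, so for C3 the derived state is '0', and for the remaining characters it is '1'.
C1: derived state '1' in Dromites and Glypteus only — synapomorphy for {Dromites, Glypteus}.
C2 (derived state '1') is shared by Helioensis and Telura — a synapomorphy uniting that clade.
Only Dromites, Glypteus, Helioensis, Meroana, and Telura show the derived state '0' for C3, supporting them as a clade.
C4: derived state '1' in Helioensis, Meroana, and Telura only — synapomorphy for {Helioensis, Meroana, Telura}.
Most parsimonious ingroup topology: (((Dromites,Glypteus),((Telura,Helioensis),Meroana)),Bryoodon).
Telura and Helioensis form a cherry on this tree, so they are sister taxa.

Helioensis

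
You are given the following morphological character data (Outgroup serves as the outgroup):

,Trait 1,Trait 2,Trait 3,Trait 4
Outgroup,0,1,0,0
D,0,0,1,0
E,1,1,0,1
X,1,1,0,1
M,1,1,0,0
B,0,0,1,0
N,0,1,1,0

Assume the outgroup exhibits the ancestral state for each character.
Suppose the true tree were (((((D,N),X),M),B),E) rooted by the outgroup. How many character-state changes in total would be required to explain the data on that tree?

Map each character onto (((((D,N),X),M),B),E) (rooted by Outgroup) and count the minimum state changes it requires (Fitch parsimony):
Trait 1: 3; Trait 2: 2; Trait 3: 2; Trait 4: 2.
Total tree length = 9.

9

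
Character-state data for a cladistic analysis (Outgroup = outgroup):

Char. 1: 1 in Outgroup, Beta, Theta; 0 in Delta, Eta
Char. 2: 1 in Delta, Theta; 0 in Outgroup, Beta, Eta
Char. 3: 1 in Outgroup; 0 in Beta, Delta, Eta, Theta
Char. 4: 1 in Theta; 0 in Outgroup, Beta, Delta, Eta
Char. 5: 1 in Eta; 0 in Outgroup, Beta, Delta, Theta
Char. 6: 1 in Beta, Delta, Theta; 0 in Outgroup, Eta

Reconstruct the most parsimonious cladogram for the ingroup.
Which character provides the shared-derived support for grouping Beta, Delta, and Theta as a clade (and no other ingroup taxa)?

Character polarity is set by the outgroup: the derived state is whichever differs from the outgroup's state, so for Char. 1, Char. 3 the derived state is '0', and for the remaining characters it is '1'.
Char. 1 (state '0') occurs in Delta and Eta but conflicts with the nesting implied by the other characters — most parsimoniously interpreted as homoplasy.
Char. 2: derived state '1' in Delta and Theta only — synapomorphy for {Delta, Theta}.
All ingroup taxa share the derived state '0' for Char. 3; it defines the ingroup but does not resolve relationships within it.
Char. 4 (derived state '1') is unique to Theta (autapomorphy; uninformative for grouping).
Char. 5 (derived state '1') is unique to Eta (autapomorphy; uninformative for grouping).
Char. 6 (derived state '1') is shared by Beta, Delta, and Theta — a synapomorphy uniting that clade.
Most parsimonious ingroup topology: ((Beta,(Delta,Theta)),Eta).
The clade {Beta, Delta, Theta} is supported by Char. 6: its derived state '1' occurs in exactly those taxa and in no other taxon (including the outgroup).

Char. 6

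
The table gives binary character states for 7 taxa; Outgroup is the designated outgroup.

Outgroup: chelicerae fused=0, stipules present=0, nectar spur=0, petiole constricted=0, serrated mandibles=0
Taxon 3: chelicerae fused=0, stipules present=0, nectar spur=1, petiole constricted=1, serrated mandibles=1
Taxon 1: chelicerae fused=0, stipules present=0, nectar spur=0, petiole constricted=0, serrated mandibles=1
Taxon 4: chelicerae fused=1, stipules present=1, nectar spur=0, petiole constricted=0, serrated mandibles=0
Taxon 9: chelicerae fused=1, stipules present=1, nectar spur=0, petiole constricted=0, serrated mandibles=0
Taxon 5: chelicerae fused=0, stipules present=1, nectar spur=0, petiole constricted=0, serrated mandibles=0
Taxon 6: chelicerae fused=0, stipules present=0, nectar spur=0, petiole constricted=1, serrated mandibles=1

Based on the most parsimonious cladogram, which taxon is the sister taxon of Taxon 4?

Taxon 9

The outgroup has state '0' for every character, so '1' is the derived state throughout.
chelicerae fused (derived state '1') is shared by Taxon 4 and Taxon 9 — a synapomorphy uniting that clade.
Only Taxon 4, Taxon 5, and Taxon 9 show the derived state '1' for stipules present, supporting them as a clade.
nectar spur (derived state '1') is unique to Taxon 3 (autapomorphy; uninformative for grouping).
petiole constricted: derived state '1' in Taxon 3 and Taxon 6 only — synapomorphy for {Taxon 3, Taxon 6}.
serrated mandibles: derived state '1' in Taxon 1, Taxon 3, and Taxon 6 only — synapomorphy for {Taxon 1, Taxon 3, Taxon 6}.
Most parsimonious ingroup topology: (((Taxon 3,Taxon 6),Taxon 1),((Taxon 4,Taxon 9),Taxon 5)).
Taxon 4 and Taxon 9 form a cherry on this tree, so they are sister taxa.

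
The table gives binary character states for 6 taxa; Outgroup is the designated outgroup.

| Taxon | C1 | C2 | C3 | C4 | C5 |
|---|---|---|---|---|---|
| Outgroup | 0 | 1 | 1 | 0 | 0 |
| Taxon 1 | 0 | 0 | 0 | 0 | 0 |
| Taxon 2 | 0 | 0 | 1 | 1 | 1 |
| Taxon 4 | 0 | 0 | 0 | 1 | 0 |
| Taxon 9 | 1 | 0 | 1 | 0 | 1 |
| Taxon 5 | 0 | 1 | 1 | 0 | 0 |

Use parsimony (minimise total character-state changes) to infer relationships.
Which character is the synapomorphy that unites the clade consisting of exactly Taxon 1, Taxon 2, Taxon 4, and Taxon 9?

Character polarity is set by the outgroup: the derived state is whichever differs from the outgroup's state, so for C2, C3 the derived state is '0', and for the remaining characters it is '1'.
C1 (derived state '1') is unique to Taxon 9 (autapomorphy; uninformative for grouping).
C2 (derived state '0') is shared by Taxon 1, Taxon 2, Taxon 4, and Taxon 9 — a synapomorphy uniting that clade.
Only Taxon 1 and Taxon 4 show the derived state '0' for C3, supporting them as a clade.
C4 groups Taxon 2 and Taxon 4, which is incompatible with the clades supported by the remaining characters; treating it as convergent (homoplasy) costs fewer steps than any alternative tree.
Only Taxon 2 and Taxon 9 show the derived state '1' for C5, supporting them as a clade.
Most parsimonious ingroup topology: (((Taxon 1,Taxon 4),(Taxon 2,Taxon 9)),Taxon 5).
The clade {Taxon 1, Taxon 2, Taxon 4, Taxon 9} is supported by C2: its derived state '0' occurs in exactly those taxa and in no other taxon (including the outgroup).

C2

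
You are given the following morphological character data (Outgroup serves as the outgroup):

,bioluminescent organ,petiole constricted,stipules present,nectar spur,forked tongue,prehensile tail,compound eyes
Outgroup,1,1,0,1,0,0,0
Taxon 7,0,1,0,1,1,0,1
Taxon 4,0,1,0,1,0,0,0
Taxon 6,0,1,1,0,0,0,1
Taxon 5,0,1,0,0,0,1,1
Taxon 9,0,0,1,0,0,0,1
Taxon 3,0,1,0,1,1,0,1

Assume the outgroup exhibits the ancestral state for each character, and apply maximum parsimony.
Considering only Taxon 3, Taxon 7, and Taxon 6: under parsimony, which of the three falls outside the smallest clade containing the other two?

Character polarity is set by the outgroup: the derived state is whichever differs from the outgroup's state, so for bioluminescent organ, petiole constricted, nectar spur the derived state is '0', and for the remaining characters it is '1'.
bioluminescent organ (derived state '0') is shared by all ingroup taxa — unites the whole ingroup.
petiole constricted (derived state '0') is unique to Taxon 9 (autapomorphy; uninformative for grouping).
stipules present (derived state '1') is shared by Taxon 6 and Taxon 9 — a synapomorphy uniting that clade.
nectar spur: derived state '0' in Taxon 5, Taxon 6, and Taxon 9 only — synapomorphy for {Taxon 5, Taxon 6, Taxon 9}.
forked tongue: derived state '1' in Taxon 3 and Taxon 7 only — synapomorphy for {Taxon 3, Taxon 7}.
prehensile tail (derived state '1') is unique to Taxon 5 (autapomorphy; uninformative for grouping).
compound eyes (derived state '1') is shared by Taxon 3, Taxon 5, Taxon 6, Taxon 7, and Taxon 9 — a synapomorphy uniting that clade.
Most parsimonious ingroup topology: (((Taxon 7,Taxon 3),((Taxon 6,Taxon 9),Taxon 5)),Taxon 4).
Taxon 3 and Taxon 7 share a more recent common ancestor with each other than either does with Taxon 6, so Taxon 6 is the least closely related of the three.

Taxon 6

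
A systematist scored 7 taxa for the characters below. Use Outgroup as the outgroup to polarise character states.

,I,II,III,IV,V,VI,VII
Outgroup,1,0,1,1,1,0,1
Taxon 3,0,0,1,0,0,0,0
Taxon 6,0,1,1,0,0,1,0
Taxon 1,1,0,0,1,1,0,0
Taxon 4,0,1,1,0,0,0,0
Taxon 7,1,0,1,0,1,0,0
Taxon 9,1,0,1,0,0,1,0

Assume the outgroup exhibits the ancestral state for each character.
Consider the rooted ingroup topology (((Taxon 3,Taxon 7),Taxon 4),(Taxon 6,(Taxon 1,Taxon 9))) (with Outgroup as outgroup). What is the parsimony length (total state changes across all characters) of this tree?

14

Map each character onto (((Taxon 3,Taxon 7),Taxon 4),(Taxon 6,(Taxon 1,Taxon 9))) (rooted by Outgroup) and count the minimum state changes it requires (Fitch parsimony):
I: 3; II: 2; III: 1; IV: 2; V: 3; VI: 2; VII: 1.
Total tree length = 14.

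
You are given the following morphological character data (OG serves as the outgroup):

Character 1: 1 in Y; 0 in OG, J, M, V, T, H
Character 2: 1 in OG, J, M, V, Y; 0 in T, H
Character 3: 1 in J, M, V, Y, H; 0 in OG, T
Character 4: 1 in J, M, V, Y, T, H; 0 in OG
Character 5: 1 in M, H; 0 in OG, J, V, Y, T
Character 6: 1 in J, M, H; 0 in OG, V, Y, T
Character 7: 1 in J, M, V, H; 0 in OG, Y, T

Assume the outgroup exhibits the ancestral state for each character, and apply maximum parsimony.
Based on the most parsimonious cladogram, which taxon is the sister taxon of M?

Character polarity is set by the outgroup: the derived state is whichever differs from the outgroup's state, so for Character 2 the derived state is '0', and for the remaining characters it is '1'.
Character 1: derived state '1' in Y only — an autapomorphy, so it tells us nothing about relationships among taxa.
Character 2 groups H and T, which is incompatible with the clades supported by the remaining characters; treating it as convergent (homoplasy) costs fewer steps than any alternative tree.
Character 3: derived state '1' in H, J, M, V, and Y only — synapomorphy for {H, J, M, V, Y}.
All ingroup taxa share the derived state '1' for Character 4; it defines the ingroup but does not resolve relationships within it.
Character 5 (derived state '1') is shared by H and M — a synapomorphy uniting that clade.
Character 6 (derived state '1') is shared by H, J, and M — a synapomorphy uniting that clade.
Character 7 (derived state '1') is shared by H, J, M, and V — a synapomorphy uniting that clade.
Most parsimonious ingroup topology: ((((J,(M,H)),V),Y),T).
M and H form a cherry on this tree, so they are sister taxa.

H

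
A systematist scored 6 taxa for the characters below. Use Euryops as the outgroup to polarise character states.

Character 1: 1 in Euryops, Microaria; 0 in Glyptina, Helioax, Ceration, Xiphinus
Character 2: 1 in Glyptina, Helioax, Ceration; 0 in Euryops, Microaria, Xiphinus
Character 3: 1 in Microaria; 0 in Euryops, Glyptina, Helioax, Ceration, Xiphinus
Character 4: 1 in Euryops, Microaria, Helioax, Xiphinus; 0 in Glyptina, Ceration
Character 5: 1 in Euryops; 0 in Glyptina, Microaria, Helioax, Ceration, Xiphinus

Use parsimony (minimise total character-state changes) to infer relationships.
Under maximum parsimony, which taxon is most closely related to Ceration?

Character polarity is set by the outgroup: the derived state is whichever differs from the outgroup's state, so for Character 1, Character 4, Character 5 the derived state is '0', and for the remaining characters it is '1'.
Character 1 (derived state '0') is shared by Ceration, Glyptina, Helioax, and Xiphinus — a synapomorphy uniting that clade.
Only Ceration, Glyptina, and Helioax show the derived state '1' for Character 2, supporting them as a clade.
Character 3: derived state '1' in Microaria only — an autapomorphy, so it tells us nothing about relationships among taxa.
Only Ceration and Glyptina show the derived state '0' for Character 4, supporting them as a clade.
All ingroup taxa share the derived state '0' for Character 5; it defines the ingroup but does not resolve relationships within it.
Most parsimonious ingroup topology: ((((Glyptina,Ceration),Helioax),Xiphinus),Microaria).
Ceration and Glyptina form a cherry on this tree, so they are sister taxa.

Glyptina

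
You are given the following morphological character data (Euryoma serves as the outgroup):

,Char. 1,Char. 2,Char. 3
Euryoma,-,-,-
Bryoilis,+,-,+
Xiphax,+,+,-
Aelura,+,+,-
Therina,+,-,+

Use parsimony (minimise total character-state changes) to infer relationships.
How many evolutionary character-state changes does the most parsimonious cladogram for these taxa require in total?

3

The outgroup has state '-' for every character, so '+' is the derived state throughout.
Char. 1 (derived state '+') is shared by all ingroup taxa — unites the whole ingroup.
Char. 2: derived state '+' in Aelura and Xiphax only — synapomorphy for {Aelura, Xiphax}.
Only Bryoilis and Therina show the derived state '+' for Char. 3, supporting them as a clade.
Most parsimonious ingroup topology: ((Bryoilis,Therina),(Xiphax,Aelura)).
Changes per character on this tree: Char. 1: 1; Char. 2: 1; Char. 3: 1.
Total = 3.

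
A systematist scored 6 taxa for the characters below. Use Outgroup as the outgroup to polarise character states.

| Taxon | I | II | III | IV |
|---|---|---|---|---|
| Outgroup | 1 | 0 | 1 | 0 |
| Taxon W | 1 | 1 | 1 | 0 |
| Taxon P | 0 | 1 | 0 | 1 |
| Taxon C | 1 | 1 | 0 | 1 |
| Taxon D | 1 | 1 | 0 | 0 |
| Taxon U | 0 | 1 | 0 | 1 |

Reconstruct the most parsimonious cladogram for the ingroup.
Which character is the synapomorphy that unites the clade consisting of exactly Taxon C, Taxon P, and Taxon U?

Character polarity is set by the outgroup: the derived state is whichever differs from the outgroup's state, so for I, III the derived state is '0', and for the remaining characters it is '1'.
I: derived state '0' in Taxon P and Taxon U only — synapomorphy for {Taxon P, Taxon U}.
All ingroup taxa share the derived state '1' for II; it defines the ingroup but does not resolve relationships within it.
III (derived state '0') is shared by Taxon C, Taxon D, Taxon P, and Taxon U — a synapomorphy uniting that clade.
Only Taxon C, Taxon P, and Taxon U show the derived state '1' for IV, supporting them as a clade.
Most parsimonious ingroup topology: (Taxon W,(((Taxon P,Taxon U),Taxon C),Taxon D)).
The clade {Taxon C, Taxon P, Taxon U} is supported by IV: its derived state '1' occurs in exactly those taxa and in no other taxon (including the outgroup).

IV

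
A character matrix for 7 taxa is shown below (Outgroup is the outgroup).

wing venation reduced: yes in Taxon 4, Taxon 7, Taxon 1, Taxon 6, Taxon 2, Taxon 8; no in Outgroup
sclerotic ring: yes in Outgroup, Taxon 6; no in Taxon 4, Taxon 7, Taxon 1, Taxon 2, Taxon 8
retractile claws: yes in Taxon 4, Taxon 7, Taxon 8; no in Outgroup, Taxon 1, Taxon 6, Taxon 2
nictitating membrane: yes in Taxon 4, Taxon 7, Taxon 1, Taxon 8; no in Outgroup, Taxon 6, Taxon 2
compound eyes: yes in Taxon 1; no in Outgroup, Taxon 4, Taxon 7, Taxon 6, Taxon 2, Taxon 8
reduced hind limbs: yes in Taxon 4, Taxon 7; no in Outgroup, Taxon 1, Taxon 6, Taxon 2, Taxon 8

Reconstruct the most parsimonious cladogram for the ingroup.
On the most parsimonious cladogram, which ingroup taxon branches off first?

Taxon 6

Character polarity is set by the outgroup: the derived state is whichever differs from the outgroup's state, so for sclerotic ring the derived state is 'no', and for the remaining characters it is 'yes'.
wing venation reduced (derived state 'yes') is shared by all ingroup taxa — unites the whole ingroup.
sclerotic ring: derived state 'no' in Taxon 1, Taxon 2, Taxon 4, Taxon 7, and Taxon 8 only — synapomorphy for {Taxon 1, Taxon 2, Taxon 4, Taxon 7, Taxon 8}.
Only Taxon 4, Taxon 7, and Taxon 8 show the derived state 'yes' for retractile claws, supporting them as a clade.
nictitating membrane: derived state 'yes' in Taxon 1, Taxon 4, Taxon 7, and Taxon 8 only — synapomorphy for {Taxon 1, Taxon 4, Taxon 7, Taxon 8}.
compound eyes: derived state 'yes' in Taxon 1 only — an autapomorphy, so it tells us nothing about relationships among taxa.
reduced hind limbs: derived state 'yes' in Taxon 4 and Taxon 7 only — synapomorphy for {Taxon 4, Taxon 7}.
Most parsimonious ingroup topology: (((((Taxon 4,Taxon 7),Taxon 8),Taxon 1),Taxon 2),Taxon 6).
Taxon 6 is sister to the clade containing all other ingroup taxa, so it is the earliest-diverging (most basal) ingroup lineage.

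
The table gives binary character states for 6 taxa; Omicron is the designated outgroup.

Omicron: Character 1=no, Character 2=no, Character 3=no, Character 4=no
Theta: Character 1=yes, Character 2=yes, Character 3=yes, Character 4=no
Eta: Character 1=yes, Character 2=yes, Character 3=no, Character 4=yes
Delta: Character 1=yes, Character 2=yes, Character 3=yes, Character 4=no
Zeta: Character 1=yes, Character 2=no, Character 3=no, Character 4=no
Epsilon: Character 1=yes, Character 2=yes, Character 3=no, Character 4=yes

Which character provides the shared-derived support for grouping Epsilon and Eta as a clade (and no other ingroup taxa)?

The outgroup has state 'no' for every character, so 'yes' is the derived state throughout.
Character 1 (derived state 'yes') is shared by all ingroup taxa — unites the whole ingroup.
Only Delta, Epsilon, Eta, and Theta show the derived state 'yes' for Character 2, supporting them as a clade.
Only Delta and Theta show the derived state 'yes' for Character 3, supporting them as a clade.
Character 4 (derived state 'yes') is shared by Epsilon and Eta — a synapomorphy uniting that clade.
Most parsimonious ingroup topology: (((Theta,Delta),(Eta,Epsilon)),Zeta).
The clade {Epsilon, Eta} is supported by Character 4: its derived state 'yes' occurs in exactly those taxa and in no other taxon (including the outgroup).

Character 4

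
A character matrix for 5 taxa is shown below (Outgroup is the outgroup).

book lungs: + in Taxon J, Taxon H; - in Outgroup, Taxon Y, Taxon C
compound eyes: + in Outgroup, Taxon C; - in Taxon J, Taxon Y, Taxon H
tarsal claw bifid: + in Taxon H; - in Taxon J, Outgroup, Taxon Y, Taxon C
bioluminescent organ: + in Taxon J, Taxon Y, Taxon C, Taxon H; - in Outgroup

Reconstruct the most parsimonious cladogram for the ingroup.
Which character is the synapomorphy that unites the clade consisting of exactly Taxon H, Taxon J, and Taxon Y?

compound eyes

Character polarity is set by the outgroup: the derived state is whichever differs from the outgroup's state, so for compound eyes the derived state is '-', and for the remaining characters it is '+'.
book lungs: derived state '+' in Taxon H and Taxon J only — synapomorphy for {Taxon H, Taxon J}.
Only Taxon H, Taxon J, and Taxon Y show the derived state '-' for compound eyes, supporting them as a clade.
tarsal claw bifid: derived state '+' in Taxon H only — an autapomorphy, so it tells us nothing about relationships among taxa.
All ingroup taxa share the derived state '+' for bioluminescent organ; it defines the ingroup but does not resolve relationships within it.
Most parsimonious ingroup topology: (((Taxon H,Taxon J),Taxon Y),Taxon C).
The clade {Taxon H, Taxon J, Taxon Y} is supported by compound eyes: its derived state '-' occurs in exactly those taxa and in no other taxon (including the outgroup).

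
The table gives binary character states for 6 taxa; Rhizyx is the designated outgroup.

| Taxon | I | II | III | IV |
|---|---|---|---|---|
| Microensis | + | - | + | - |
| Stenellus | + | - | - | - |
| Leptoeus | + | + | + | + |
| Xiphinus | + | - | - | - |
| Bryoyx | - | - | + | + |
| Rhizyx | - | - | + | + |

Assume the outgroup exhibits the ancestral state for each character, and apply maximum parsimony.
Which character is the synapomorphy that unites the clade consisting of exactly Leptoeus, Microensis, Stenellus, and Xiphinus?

I

Character polarity is set by the outgroup: the derived state is whichever differs from the outgroup's state, so for III, IV the derived state is '-', and for the remaining characters it is '+'.
I (derived state '+') is shared by Leptoeus, Microensis, Stenellus, and Xiphinus — a synapomorphy uniting that clade.
II: derived state '+' in Leptoeus only — an autapomorphy, so it tells us nothing about relationships among taxa.
III (derived state '-') is shared by Stenellus and Xiphinus — a synapomorphy uniting that clade.
Only Microensis, Stenellus, and Xiphinus show the derived state '-' for IV, supporting them as a clade.
Most parsimonious ingroup topology: ((Leptoeus,((Stenellus,Xiphinus),Microensis)),Bryoyx).
The clade {Leptoeus, Microensis, Stenellus, Xiphinus} is supported by I: its derived state '+' occurs in exactly those taxa and in no other taxon (including the outgroup).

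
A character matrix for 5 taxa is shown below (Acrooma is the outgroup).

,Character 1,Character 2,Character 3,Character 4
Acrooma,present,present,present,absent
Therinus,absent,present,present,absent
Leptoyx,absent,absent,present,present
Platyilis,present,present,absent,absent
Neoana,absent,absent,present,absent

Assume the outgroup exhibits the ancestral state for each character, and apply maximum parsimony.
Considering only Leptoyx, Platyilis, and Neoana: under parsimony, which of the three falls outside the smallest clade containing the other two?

Platyilis

Character polarity is set by the outgroup: the derived state is whichever differs from the outgroup's state, so for Character 1, Character 2, Character 3 the derived state is 'absent', and for the remaining characters it is 'present'.
Character 1: derived state 'absent' in Leptoyx, Neoana, and Therinus only — synapomorphy for {Leptoyx, Neoana, Therinus}.
Only Leptoyx and Neoana show the derived state 'absent' for Character 2, supporting them as a clade.
Character 3 (derived state 'absent') is unique to Platyilis (autapomorphy; uninformative for grouping).
Character 4 (derived state 'present') is unique to Leptoyx (autapomorphy; uninformative for grouping).
Most parsimonious ingroup topology: ((Therinus,(Leptoyx,Neoana)),Platyilis).
Neoana and Leptoyx share a more recent common ancestor with each other than either does with Platyilis, so Platyilis is the least closely related of the three.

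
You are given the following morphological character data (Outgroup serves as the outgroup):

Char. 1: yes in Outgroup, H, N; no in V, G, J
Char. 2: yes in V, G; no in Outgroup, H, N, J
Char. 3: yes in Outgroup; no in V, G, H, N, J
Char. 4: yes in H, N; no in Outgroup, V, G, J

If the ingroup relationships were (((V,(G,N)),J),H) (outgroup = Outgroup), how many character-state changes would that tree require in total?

Map each character onto (((V,(G,N)),J),H) (rooted by Outgroup) and count the minimum state changes it requires (Fitch parsimony):
Char. 1: 2; Char. 2: 2; Char. 3: 1; Char. 4: 2.
Total tree length = 7.

7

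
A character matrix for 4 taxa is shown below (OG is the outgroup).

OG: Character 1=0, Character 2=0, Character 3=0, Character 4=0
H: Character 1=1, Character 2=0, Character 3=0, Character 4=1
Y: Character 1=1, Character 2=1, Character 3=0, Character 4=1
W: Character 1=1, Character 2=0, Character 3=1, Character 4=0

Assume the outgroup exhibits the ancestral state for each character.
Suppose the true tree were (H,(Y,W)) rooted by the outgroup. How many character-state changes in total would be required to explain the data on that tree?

Map each character onto (H,(Y,W)) (rooted by OG) and count the minimum state changes it requires (Fitch parsimony):
Character 1: 1; Character 2: 1; Character 3: 1; Character 4: 2.
Total tree length = 5.

5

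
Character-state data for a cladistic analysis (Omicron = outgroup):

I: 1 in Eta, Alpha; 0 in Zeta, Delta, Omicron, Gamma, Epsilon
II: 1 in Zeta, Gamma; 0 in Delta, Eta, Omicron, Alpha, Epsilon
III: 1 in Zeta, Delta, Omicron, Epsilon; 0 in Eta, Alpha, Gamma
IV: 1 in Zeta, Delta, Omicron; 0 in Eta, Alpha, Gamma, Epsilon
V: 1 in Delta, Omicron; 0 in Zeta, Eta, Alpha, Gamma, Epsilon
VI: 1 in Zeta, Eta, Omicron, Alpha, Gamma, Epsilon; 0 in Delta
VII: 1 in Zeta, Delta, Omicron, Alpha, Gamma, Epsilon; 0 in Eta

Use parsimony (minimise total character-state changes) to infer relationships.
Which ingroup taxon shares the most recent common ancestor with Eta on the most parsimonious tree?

Character polarity is set by the outgroup: the derived state is whichever differs from the outgroup's state, so for III, IV, V, VI, VII the derived state is '0', and for the remaining characters it is '1'.
I (derived state '1') is shared by Alpha and Eta — a synapomorphy uniting that clade.
II (state '1') occurs in Gamma and Zeta but conflicts with the nesting implied by the other characters — most parsimoniously interpreted as homoplasy.
III: derived state '0' in Alpha, Eta, and Gamma only — synapomorphy for {Alpha, Eta, Gamma}.
IV: derived state '0' in Alpha, Epsilon, Eta, and Gamma only — synapomorphy for {Alpha, Epsilon, Eta, Gamma}.
Only Alpha, Epsilon, Eta, Gamma, and Zeta show the derived state '0' for V, supporting them as a clade.
VI: derived state '0' in Delta only — an autapomorphy, so it tells us nothing about relationships among taxa.
VII (derived state '0') is unique to Eta (autapomorphy; uninformative for grouping).
Most parsimonious ingroup topology: ((((Gamma,(Alpha,Eta)),Epsilon),Zeta),Delta).
Eta and Alpha form a cherry on this tree, so they are sister taxa.

Alpha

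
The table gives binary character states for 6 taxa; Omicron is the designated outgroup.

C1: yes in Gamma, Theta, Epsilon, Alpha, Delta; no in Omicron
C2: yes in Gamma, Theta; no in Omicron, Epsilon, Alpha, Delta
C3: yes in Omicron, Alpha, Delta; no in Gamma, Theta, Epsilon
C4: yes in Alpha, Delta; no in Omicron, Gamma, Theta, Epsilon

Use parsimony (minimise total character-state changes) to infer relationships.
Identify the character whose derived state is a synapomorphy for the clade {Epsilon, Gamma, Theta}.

C3

Character polarity is set by the outgroup: the derived state is whichever differs from the outgroup's state, so for C3 the derived state is 'no', and for the remaining characters it is 'yes'.
All ingroup taxa share the derived state 'yes' for C1; it defines the ingroup but does not resolve relationships within it.
C2: derived state 'yes' in Gamma and Theta only — synapomorphy for {Gamma, Theta}.
C3: derived state 'no' in Epsilon, Gamma, and Theta only — synapomorphy for {Epsilon, Gamma, Theta}.
Only Alpha and Delta show the derived state 'yes' for C4, supporting them as a clade.
Most parsimonious ingroup topology: (((Gamma,Theta),Epsilon),(Alpha,Delta)).
The clade {Epsilon, Gamma, Theta} is supported by C3: its derived state 'no' occurs in exactly those taxa and in no other taxon (including the outgroup).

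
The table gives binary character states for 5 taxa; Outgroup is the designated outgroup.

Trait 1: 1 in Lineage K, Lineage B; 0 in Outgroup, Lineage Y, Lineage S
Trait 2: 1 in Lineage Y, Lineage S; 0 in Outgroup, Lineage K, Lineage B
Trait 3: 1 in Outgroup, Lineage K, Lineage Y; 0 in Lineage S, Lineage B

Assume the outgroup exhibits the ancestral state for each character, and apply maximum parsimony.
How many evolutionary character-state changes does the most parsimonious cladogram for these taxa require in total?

4

Character polarity is set by the outgroup: the derived state is whichever differs from the outgroup's state, so for Trait 3 the derived state is '0', and for the remaining characters it is '1'.
Trait 1: derived state '1' in Lineage B and Lineage K only — synapomorphy for {Lineage B, Lineage K}.
Only Lineage S and Lineage Y show the derived state '1' for Trait 2, supporting them as a clade.
Trait 3 (state '0') occurs in Lineage B and Lineage S but conflicts with the nesting implied by the other characters — most parsimoniously interpreted as homoplasy.
Most parsimonious ingroup topology: ((Lineage K,Lineage B),(Lineage Y,Lineage S)).
Changes per character on this tree: Trait 1: 1; Trait 2: 1; Trait 3: 2.
Total = 4.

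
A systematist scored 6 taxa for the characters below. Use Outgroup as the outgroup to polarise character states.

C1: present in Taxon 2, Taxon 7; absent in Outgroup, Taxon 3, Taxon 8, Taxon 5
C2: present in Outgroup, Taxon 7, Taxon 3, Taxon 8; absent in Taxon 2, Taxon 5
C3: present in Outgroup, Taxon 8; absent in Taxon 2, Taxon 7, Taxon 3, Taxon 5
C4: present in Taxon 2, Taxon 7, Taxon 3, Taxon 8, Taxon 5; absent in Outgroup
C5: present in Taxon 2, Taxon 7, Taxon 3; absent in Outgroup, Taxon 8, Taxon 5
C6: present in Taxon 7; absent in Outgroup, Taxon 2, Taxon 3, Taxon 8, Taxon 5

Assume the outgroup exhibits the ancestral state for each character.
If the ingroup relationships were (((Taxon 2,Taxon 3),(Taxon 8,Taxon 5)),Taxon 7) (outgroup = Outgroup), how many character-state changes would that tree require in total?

10

Map each character onto (((Taxon 2,Taxon 3),(Taxon 8,Taxon 5)),Taxon 7) (rooted by Outgroup) and count the minimum state changes it requires (Fitch parsimony):
C1: 2; C2: 2; C3: 2; C4: 1; C5: 2; C6: 1.
Total tree length = 10.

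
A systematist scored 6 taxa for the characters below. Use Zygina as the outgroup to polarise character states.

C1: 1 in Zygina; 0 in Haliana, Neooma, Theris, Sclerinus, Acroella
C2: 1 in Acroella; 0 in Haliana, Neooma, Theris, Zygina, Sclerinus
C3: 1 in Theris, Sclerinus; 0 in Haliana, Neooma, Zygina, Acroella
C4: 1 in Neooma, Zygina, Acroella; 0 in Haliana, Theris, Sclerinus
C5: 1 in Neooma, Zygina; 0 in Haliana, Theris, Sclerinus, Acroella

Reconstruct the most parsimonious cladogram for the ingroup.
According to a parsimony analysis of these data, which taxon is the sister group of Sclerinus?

Theris

Character polarity is set by the outgroup: the derived state is whichever differs from the outgroup's state, so for C1, C4, C5 the derived state is '0', and for the remaining characters it is '1'.
All ingroup taxa share the derived state '0' for C1; it defines the ingroup but does not resolve relationships within it.
C2 (derived state '1') is unique to Acroella (autapomorphy; uninformative for grouping).
C3 (derived state '1') is shared by Sclerinus and Theris — a synapomorphy uniting that clade.
C4: derived state '0' in Haliana, Sclerinus, and Theris only — synapomorphy for {Haliana, Sclerinus, Theris}.
C5: derived state '0' in Acroella, Haliana, Sclerinus, and Theris only — synapomorphy for {Acroella, Haliana, Sclerinus, Theris}.
Most parsimonious ingroup topology: ((Acroella,((Sclerinus,Theris),Haliana)),Neooma).
Sclerinus and Theris form a cherry on this tree, so they are sister taxa.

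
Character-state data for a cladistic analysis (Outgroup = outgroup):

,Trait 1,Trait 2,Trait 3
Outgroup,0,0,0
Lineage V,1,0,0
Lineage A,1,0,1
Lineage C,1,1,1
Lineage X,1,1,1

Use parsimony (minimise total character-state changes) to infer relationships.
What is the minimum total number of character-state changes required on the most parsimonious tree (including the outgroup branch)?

3

The outgroup has state '0' for every character, so '1' is the derived state throughout.
All ingroup taxa share the derived state '1' for Trait 1; it defines the ingroup but does not resolve relationships within it.
Trait 2: derived state '1' in Lineage C and Lineage X only — synapomorphy for {Lineage C, Lineage X}.
Trait 3 (derived state '1') is shared by Lineage A, Lineage C, and Lineage X — a synapomorphy uniting that clade.
Most parsimonious ingroup topology: (Lineage V,(Lineage A,(Lineage C,Lineage X))).
Changes per character on this tree: Trait 1: 1; Trait 2: 1; Trait 3: 1.
Total = 3.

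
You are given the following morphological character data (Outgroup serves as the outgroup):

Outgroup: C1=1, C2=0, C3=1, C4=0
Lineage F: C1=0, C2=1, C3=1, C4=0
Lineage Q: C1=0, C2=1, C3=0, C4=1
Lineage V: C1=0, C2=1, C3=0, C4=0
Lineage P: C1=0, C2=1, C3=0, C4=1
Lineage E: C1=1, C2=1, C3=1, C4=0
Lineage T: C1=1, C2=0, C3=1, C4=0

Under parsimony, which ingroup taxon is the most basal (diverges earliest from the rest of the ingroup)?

Lineage T

Character polarity is set by the outgroup: the derived state is whichever differs from the outgroup's state, so for C1, C3 the derived state is '0', and for the remaining characters it is '1'.
C1 (derived state '0') is shared by Lineage F, Lineage P, Lineage Q, and Lineage V — a synapomorphy uniting that clade.
Only Lineage E, Lineage F, Lineage P, Lineage Q, and Lineage V show the derived state '1' for C2, supporting them as a clade.
C3 (derived state '0') is shared by Lineage P, Lineage Q, and Lineage V — a synapomorphy uniting that clade.
C4: derived state '1' in Lineage P and Lineage Q only — synapomorphy for {Lineage P, Lineage Q}.
Most parsimonious ingroup topology: (((Lineage F,((Lineage Q,Lineage P),Lineage V)),Lineage E),Lineage T).
Lineage T is sister to the clade containing all other ingroup taxa, so it is the earliest-diverging (most basal) ingroup lineage.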